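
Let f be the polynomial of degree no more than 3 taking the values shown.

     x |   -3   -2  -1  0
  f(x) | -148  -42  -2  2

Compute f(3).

98

Forward differences of the values at x = -3, -2, -1, 0:
  f  : -148  -42  -2  2
  Δ  : 106  40  4
  Δ^2: -66  -36
  Δ^3: 30
The third differences are constant, confirming degree 3.
Interpolating (Newton forward form) and evaluating at x = 3 gives f(3) = 98.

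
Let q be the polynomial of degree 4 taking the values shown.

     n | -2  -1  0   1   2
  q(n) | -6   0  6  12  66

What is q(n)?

Write q(n) = an^4 + bn^3 + cn^2 + dn + e. Substituting each data point gives a linear system:
  16a - 8b + 4c - 2d + e = -6
  a - b + c - d + e = 0
  e = 6
  a + b + c + d + e = 12
  16a + 8b + 4c + 2d + e = 66
Solving the system yields a = 2, b = 4, c = -2, d = 2, e = 6.
So q(n) = 2n^4 + 4n^3 - 2n^2 + 2n + 6.
Check: q(-1) = 0. ✓

q(n) = 2n^4 + 4n^3 - 2n^2 + 2n + 6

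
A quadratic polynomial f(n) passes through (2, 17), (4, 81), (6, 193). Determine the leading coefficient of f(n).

Write f(n) = an^2 + bn + c. Substituting each data point gives a linear system:
  4a + 2b + c = 17
  16a + 4b + c = 81
  36a + 6b + c = 193
Solving the system yields a = 6, b = -4, c = 1.
So f(n) = 6n^2 - 4n + 1.
The leading coefficient is 6.

6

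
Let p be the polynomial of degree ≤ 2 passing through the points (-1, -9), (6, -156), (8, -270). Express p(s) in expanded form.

Write p(s) = as^2 + bs + c. Substituting each data point gives a linear system:
  a - b + c = -9
  36a + 6b + c = -156
  64a + 8b + c = -270
Solving the system yields a = -4, b = -1, c = -6.
So p(s) = -4s^2 - s - 6.
Check: p(-1) = -9. ✓

p(s) = -4s^2 - s - 6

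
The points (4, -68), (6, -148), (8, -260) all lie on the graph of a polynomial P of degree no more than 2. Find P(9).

-328

Using the Lagrange interpolation formula with nodes 4, 6, 8:
  L_0(u) = (u - 6)(u - 8) / 8
  L_1(u) = (u - 4)(u - 8) / -4
  L_2(u) = (u - 4)(u - 6) / 8
Then P(u) = -68·L_0(u) - 148·L_1(u) - 260·L_2(u).
Expanding and collecting terms gives P(u) = -4u² - 4.
Evaluating at u = 9: P(9) = -328.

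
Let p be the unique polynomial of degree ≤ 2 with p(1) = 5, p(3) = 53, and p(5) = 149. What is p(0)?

-1

Using the Lagrange interpolation formula with nodes 1, 3, 5:
  L_0(x) = (x - 3)(x - 5) / 8
  L_1(x) = (x - 1)(x - 5) / -4
  L_2(x) = (x - 1)(x - 3) / 8
Then p(x) = 5·L_0(x) + 53·L_1(x) + 149·L_2(x).
Expanding and collecting terms gives p(x) = 6x^2 - 1.
Evaluating at x = 0: p(0) = -1.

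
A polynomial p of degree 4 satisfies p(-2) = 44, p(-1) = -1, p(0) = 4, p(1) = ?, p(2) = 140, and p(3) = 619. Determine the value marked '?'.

17

The 5 known points determine the degree-4 polynomial uniquely.
Write p(n) = an^4 + bn^3 + cn^2 + dn + e. Substituting each data point gives a linear system:
  16a - 8b + 4c - 2d + e = 44
  a - b + c - d + e = -1
  e = 4
  16a + 8b + 4c + 2d + e = 140
  81a + 27b + 9c + 3d + e = 619
Solving the system yields a = 6, b = 5, c = -2, d = 4, e = 4.
So p(n) = 6n^4 + 5n^3 - 2n^2 + 4n + 4.
Then p(1) = 17.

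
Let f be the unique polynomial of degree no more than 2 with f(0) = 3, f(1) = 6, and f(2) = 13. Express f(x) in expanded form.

Write f(x) = ax^2 + bx + c. Substituting each data point gives a linear system:
  c = 3
  a + b + c = 6
  4a + 2b + c = 13
Solving the system yields a = 2, b = 1, c = 3.
So f(x) = 2x^2 + x + 3.
Check: f(1) = 6. ✓

f(x) = 2x^2 + x + 3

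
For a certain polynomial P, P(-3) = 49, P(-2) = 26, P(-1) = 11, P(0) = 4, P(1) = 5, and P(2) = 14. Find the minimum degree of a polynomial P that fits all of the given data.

Forward differences of the values at s = -3, -2, -1, 0, 1, 2:
  P  : 49  26  11  4  5  14
  Δ  : -23  -15  -7  1  9
  Δ^2: 8  8  8  8
  Δ^3: 0  0  0
  Δ^4: 0  0
  Δ^5: 0
The second differences are constant (8) and nonzero, while all higher differences vanish, so the minimal degree is 2.

2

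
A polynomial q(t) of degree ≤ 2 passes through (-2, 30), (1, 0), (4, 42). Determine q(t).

Using the Lagrange interpolation formula with nodes -2, 1, 4:
  L_0(t) = (t - 1)(t - 4) / 18
  L_1(t) = (t + 2)(t - 4) / -9
  L_2(t) = (t + 2)(t - 1) / 18
Then q(t) = 30·L_0(t) + 0·L_1(t) + 42·L_2(t).
Expanding and collecting terms gives q(t) = 4t^2 - 6t + 2.
Check: q(-2) = 30. ✓

q(t) = 4t^2 - 6t + 2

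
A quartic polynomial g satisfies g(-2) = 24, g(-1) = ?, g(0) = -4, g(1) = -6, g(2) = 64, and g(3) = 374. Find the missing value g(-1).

On equispaced nodes a degree-4 polynomial has vanishing fifth forward difference, so
  - g(-2) + 5·g(-1) - 10·g(0) + 10·g(1) - 5·g(2) + g(3) = 0.
Substituting the known values and solving for g(-1):
  5·g(-1) = -10
  g(-1) = -2.

-2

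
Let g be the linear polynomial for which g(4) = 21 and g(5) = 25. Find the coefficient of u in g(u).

4

Write g(u) = au + b. Substituting each data point gives a linear system:
  4a + b = 21
  5a + b = 25
Solving the system yields a = 4, b = 5.
So g(u) = 4u + 5.
The leading coefficient is 4.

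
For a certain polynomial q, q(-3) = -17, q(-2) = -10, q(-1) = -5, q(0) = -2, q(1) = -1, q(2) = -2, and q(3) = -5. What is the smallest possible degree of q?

2

Forward differences of the values at x = -3, -2, -1, 0, 1, 2, 3:
  q  : -17  -10  -5  -2  -1  -2  -5
  Δ  : 7  5  3  1  -1  -3
  Δ^2: -2  -2  -2  -2  -2
  Δ^3: 0  0  0  0
  Δ^4: 0  0  0
  Δ^5: 0  0
  Δ^6: 0
The second differences are constant (-2) and nonzero, while all higher differences vanish, so the minimal degree is 2.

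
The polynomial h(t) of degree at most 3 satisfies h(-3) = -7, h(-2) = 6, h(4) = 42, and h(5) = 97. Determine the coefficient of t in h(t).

-6

Write h(t) = at^3 + bt^2 + ct + d. Substituting each data point gives a linear system:
  -27a + 9b - 3c + d = -7
  -8a + 4b - 2c + d = 6
  64a + 16b + 4c + d = 42
  125a + 25b + 5c + d = 97
Solving the system yields a = 1, b = 0, c = -6, d = 2.
So h(t) = t^3 - 6t + 2.
The coefficient of t is -6.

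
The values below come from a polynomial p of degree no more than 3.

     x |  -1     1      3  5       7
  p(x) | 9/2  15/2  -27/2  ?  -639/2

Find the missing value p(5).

The 4 known points determine the degree-3 polynomial uniquely.
Write p(x) = ax^3 + bx^2 + cx + d. Substituting each data point gives a linear system:
  -a + b - c + d = 9/2
  a + b + c + d = 15/2
  27a + 9b + 3c + d = -27/2
  343a + 49b + 7c + d = -639/2
Solving the system yields a = -1, b = 0, c = 5/2, d = 6.
So p(x) = -x³ + (5/2)x + 6.
Then p(5) = -213/2.

-213/2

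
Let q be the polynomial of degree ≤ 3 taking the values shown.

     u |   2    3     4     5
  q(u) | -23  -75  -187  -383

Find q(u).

Using the Lagrange interpolation formula with nodes 2, 3, 4, 5:
  L_0(u) = (u - 3)(u - 4)(u - 5) / -6
  L_1(u) = (u - 2)(u - 4)(u - 5) / 2
  L_2(u) = (u - 2)(u - 3)(u - 5) / -2
  L_3(u) = (u - 2)(u - 3)(u - 4) / 6
Then q(u) = -23·L_0(u) - 75·L_1(u) - 187·L_2(u) - 383·L_3(u).
Expanding and collecting terms gives q(u) = -4u^3 + 6u^2 - 6u - 3.
Check: q(3) = -75. ✓

q(u) = -4u^3 + 6u^2 - 6u - 3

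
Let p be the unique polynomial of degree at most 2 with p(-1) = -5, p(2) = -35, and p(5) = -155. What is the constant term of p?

Write p(n) = an^2 + bn + c. Substituting each data point gives a linear system:
  a - b + c = -5
  4a + 2b + c = -35
  25a + 5b + c = -155
Solving the system yields a = -5, b = -5, c = -5.
So p(n) = -5n² - 5n - 5.
The constant term is -5.

-5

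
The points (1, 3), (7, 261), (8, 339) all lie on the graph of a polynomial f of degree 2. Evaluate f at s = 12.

Write f(s) = as^2 + bs + c. Substituting each data point gives a linear system:
  a + b + c = 3
  49a + 7b + c = 261
  64a + 8b + c = 339
Solving the system yields a = 5, b = 3, c = -5.
So f(s) = 5s² + 3s - 5.
Then f(12) = 751.

751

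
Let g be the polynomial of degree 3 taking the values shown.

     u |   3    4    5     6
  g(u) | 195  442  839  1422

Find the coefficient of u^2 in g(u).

3

Write g(u) = au^3 + bu^2 + cu + d. Substituting each data point gives a linear system:
  27a + 9b + 3c + d = 195
  64a + 16b + 4c + d = 442
  125a + 25b + 5c + d = 839
  216a + 36b + 6c + d = 1422
Solving the system yields a = 6, b = 3, c = 4, d = -6.
So g(u) = 6u^3 + 3u^2 + 4u - 6.
The coefficient of u^2 is 3.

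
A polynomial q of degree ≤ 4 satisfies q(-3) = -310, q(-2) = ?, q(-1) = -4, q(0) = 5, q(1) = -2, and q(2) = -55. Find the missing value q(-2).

On equispaced nodes a degree-4 polynomial has vanishing fifth forward difference, so
  - q(-3) + 5·q(-2) - 10·q(-1) + 10·q(0) - 5·q(1) + q(2) = 0.
Substituting the known values and solving for q(-2):
  5·q(-2) = -355
  q(-2) = -71.

-71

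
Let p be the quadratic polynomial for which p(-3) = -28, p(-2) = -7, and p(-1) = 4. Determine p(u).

p(u) = -5u^2 - 4u + 5

Write p(u) = au^2 + bu + c. Substituting each data point gives a linear system:
  9a - 3b + c = -28
  4a - 2b + c = -7
  a - b + c = 4
Solving the system yields a = -5, b = -4, c = 5.
So p(u) = -5u^2 - 4u + 5.
Check: p(-2) = -7. ✓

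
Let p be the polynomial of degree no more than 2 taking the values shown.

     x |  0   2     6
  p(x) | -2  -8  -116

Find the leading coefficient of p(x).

Write p(x) = ax^2 + bx + c. Substituting each data point gives a linear system:
  c = -2
  4a + 2b + c = -8
  36a + 6b + c = -116
Solving the system yields a = -4, b = 5, c = -2.
So p(x) = -4x² + 5x - 2.
The leading coefficient is -4.

-4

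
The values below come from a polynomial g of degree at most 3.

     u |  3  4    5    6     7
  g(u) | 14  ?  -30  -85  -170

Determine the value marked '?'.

1

On equispaced nodes a degree-3 polynomial has vanishing fourth forward difference, so
  g(3) - 4·g(4) + 6·g(5) - 4·g(6) + g(7) = 0.
Substituting the known values and solving for g(4):
  -4·g(4) = -4
  g(4) = 1.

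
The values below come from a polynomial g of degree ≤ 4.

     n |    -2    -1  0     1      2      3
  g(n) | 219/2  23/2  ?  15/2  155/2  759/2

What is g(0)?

The 5 known points determine the degree-4 polynomial uniquely.
Write g(n) = an^4 + bn^3 + cn^2 + dn + e. Substituting each data point gives a linear system:
  16a - 8b + 4c - 2d + e = 219/2
  a - b + c - d + e = 23/2
  a + b + c + d + e = 15/2
  16a + 8b + 4c + 2d + e = 155/2
  81a + 27b + 9c + 3d + e = 759/2
Solving the system yields a = 5, b = -2, c = 3, d = 0, e = 3/2.
So g(n) = 5n⁴ - 2n³ + 3n² + 3/2.
Then g(0) = 3/2.

3/2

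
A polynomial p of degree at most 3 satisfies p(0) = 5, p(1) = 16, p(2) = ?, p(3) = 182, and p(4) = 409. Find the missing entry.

63

The 4 known points determine the degree-3 polynomial uniquely.
Write p(t) = at^3 + bt^2 + ct + d. Substituting each data point gives a linear system:
  d = 5
  a + b + c + d = 16
  27a + 9b + 3c + d = 182
  64a + 16b + 4c + d = 409
Solving the system yields a = 6, b = 0, c = 5, d = 5.
So p(t) = 6t³ + 5t + 5.
Then p(2) = 63.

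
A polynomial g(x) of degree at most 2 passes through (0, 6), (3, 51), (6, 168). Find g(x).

g(x) = 4x^2 + 3x + 6

Write g(x) = ax^2 + bx + c. Substituting each data point gives a linear system:
  c = 6
  9a + 3b + c = 51
  36a + 6b + c = 168
Solving the system yields a = 4, b = 3, c = 6.
So g(x) = 4x^2 + 3x + 6.
Check: g(0) = 6. ✓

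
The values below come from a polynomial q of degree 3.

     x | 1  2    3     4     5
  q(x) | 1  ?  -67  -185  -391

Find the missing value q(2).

-13

On equispaced nodes a degree-3 polynomial has vanishing fourth forward difference, so
  q(1) - 4·q(2) + 6·q(3) - 4·q(4) + q(5) = 0.
Substituting the known values and solving for q(2):
  -4·q(2) = 52
  q(2) = -13.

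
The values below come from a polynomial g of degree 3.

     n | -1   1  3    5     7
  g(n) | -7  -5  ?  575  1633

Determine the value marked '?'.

The 4 known points determine the degree-3 polynomial uniquely.
Write g(n) = an^3 + bn^2 + cn + d. Substituting each data point gives a linear system:
  -a + b - c + d = -7
  a + b + c + d = -5
  125a + 25b + 5c + d = 575
  343a + 49b + 7c + d = 1633
Solving the system yields a = 5, b = -1, c = -4, d = -5.
So g(n) = 5n^3 - n^2 - 4n - 5.
Then g(3) = 109.

109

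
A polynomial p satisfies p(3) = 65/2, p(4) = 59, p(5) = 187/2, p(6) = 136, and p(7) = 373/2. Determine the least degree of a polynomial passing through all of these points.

Forward differences of the values at n = 3, 4, 5, 6, 7:
  p  : 65/2  59  187/2  136  373/2
  Δ  : 53/2  69/2  85/2  101/2
  Δ^2: 8  8  8
  Δ^3: 0  0
  Δ^4: 0
The second differences are constant (8) and nonzero, while all higher differences vanish, so the minimal degree is 2.

2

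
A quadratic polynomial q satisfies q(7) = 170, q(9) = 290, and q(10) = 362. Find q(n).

q(n) = 4n^2 - 4n + 2

Using the Lagrange interpolation formula with nodes 7, 9, 10:
  L_0(n) = (n - 9)(n - 10) / 6
  L_1(n) = (n - 7)(n - 10) / -2
  L_2(n) = (n - 7)(n - 9) / 3
Then q(n) = 170·L_0(n) + 290·L_1(n) + 362·L_2(n).
Expanding and collecting terms gives q(n) = 4n² - 4n + 2.
Check: q(7) = 170. ✓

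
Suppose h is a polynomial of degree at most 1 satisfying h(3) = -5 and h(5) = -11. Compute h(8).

Write h(t) = at + b. Substituting each data point gives a linear system:
  3a + b = -5
  5a + b = -11
Solving the system yields a = -3, b = 4.
So h(t) = -3t + 4.
Then h(8) = -20.

-20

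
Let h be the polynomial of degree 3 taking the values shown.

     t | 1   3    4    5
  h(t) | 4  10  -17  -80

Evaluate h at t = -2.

Using the Lagrange interpolation formula with nodes 1, 3, 4, 5:
  L_0(t) = (t - 3)(t - 4)(t - 5) / -24
  L_1(t) = (t - 1)(t - 4)(t - 5) / 4
  L_2(t) = (t - 1)(t - 3)(t - 5) / -3
  L_3(t) = (t - 1)(t - 3)(t - 4) / 8
Then h(t) = 4·L_0(t) + 10·L_1(t) - 17·L_2(t) - 80·L_3(t).
Expanding and collecting terms gives h(t) = -2t^3 + 6t^2 + 5t - 5.
Evaluating at t = -2: h(-2) = 25.

25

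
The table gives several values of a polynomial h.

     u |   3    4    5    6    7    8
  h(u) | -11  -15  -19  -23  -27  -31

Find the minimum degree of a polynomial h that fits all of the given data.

1

Forward differences of the values at u = 3, 4, 5, 6, 7, 8:
  h  : -11  -15  -19  -23  -27  -31
  Δ  : -4  -4  -4  -4  -4
  Δ^2: 0  0  0  0
  Δ^3: 0  0  0
  Δ^4: 0  0
  Δ^5: 0
The first differences are constant (-4) and nonzero, while all higher differences vanish, so the minimal degree is 1.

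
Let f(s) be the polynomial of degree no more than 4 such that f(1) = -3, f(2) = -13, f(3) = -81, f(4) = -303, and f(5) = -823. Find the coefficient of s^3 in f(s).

4

Write f(s) = as^4 + bs^3 + cs^2 + ds + e. Substituting each data point gives a linear system:
  a + b + c + d + e = -3
  16a + 8b + 4c + 2d + e = -13
  81a + 27b + 9c + 3d + e = -81
  256a + 64b + 16c + 4d + e = -303
  625a + 125b + 25c + 5d + e = -823
Solving the system yields a = -2, b = 4, c = -3, d = 1, e = -3.
So f(s) = -2s^4 + 4s^3 - 3s^2 + s - 3.
The coefficient of s^3 is 4.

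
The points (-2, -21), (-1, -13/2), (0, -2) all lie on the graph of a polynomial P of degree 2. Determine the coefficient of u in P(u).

Write P(u) = au^2 + bu + c. Substituting each data point gives a linear system:
  4a - 2b + c = -21
  a - b + c = -13/2
  c = -2
Solving the system yields a = -5, b = -1/2, c = -2.
So P(u) = -5u² - (1/2)u - 2.
The coefficient of u is -1/2.

-1/2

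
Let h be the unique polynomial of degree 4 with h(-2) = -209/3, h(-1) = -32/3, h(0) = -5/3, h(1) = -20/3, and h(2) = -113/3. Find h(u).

h(u) = -2u^4 + 2u^3 - 5u^2 - 5/3

Write h(u) = au^4 + bu^3 + cu^2 + du + e. Substituting each data point gives a linear system:
  16a - 8b + 4c - 2d + e = -209/3
  a - b + c - d + e = -32/3
  e = -5/3
  a + b + c + d + e = -20/3
  16a + 8b + 4c + 2d + e = -113/3
Solving the system yields a = -2, b = 2, c = -5, d = 0, e = -5/3.
So h(u) = -2u^4 + 2u^3 - 5u^2 - 5/3.
Check: h(2) = -113/3. ✓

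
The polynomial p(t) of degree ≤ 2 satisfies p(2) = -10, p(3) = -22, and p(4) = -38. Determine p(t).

Write p(t) = at^2 + bt + c. Substituting each data point gives a linear system:
  4a + 2b + c = -10
  9a + 3b + c = -22
  16a + 4b + c = -38
Solving the system yields a = -2, b = -2, c = 2.
So p(t) = -2t^2 - 2t + 2.
Check: p(3) = -22. ✓

p(t) = -2t^2 - 2t + 2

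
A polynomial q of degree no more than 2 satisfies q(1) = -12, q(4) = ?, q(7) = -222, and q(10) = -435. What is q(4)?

On equispaced nodes a degree-2 polynomial has vanishing third forward difference, so
  - q(1) + 3·q(4) - 3·q(7) + q(10) = 0.
Substituting the known values and solving for q(4):
  3·q(4) = -243
  q(4) = -81.

-81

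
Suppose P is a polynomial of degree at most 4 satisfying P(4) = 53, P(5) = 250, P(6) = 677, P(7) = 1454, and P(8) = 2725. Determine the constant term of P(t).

5

Write P(t) = at^4 + bt^3 + ct^2 + dt + e. Substituting each data point gives a linear system:
  256a + 64b + 16c + 4d + e = 53
  625a + 125b + 25c + 5d + e = 250
  1296a + 216b + 36c + 6d + e = 677
  2401a + 343b + 49c + 7d + e = 1454
  4096a + 512b + 64c + 8d + e = 2725
Solving the system yields a = 1, b = -2, c = -6, d = 4, e = 5.
So P(t) = t^4 - 2t^3 - 6t^2 + 4t + 5.
The constant term is 5.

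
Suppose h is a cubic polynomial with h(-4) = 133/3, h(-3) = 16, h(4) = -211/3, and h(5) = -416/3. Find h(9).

-792

Write h(n) = an^3 + bn^2 + cn + d. Substituting each data point gives a linear system:
  -64a + 16b - 4c + d = 133/3
  -27a + 9b - 3c + d = 16
  64a + 16b + 4c + d = -211/3
  125a + 25b + 5c + d = -416/3
Solving the system yields a = -1, b = -1, c = 5/3, d = 3.
So h(n) = -n^3 - n^2 + (5/3)n + 3.
Then h(9) = -792.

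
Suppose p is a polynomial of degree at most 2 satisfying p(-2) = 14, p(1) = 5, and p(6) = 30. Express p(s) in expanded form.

Write p(s) = as^2 + bs + c. Substituting each data point gives a linear system:
  4a - 2b + c = 14
  a + b + c = 5
  36a + 6b + c = 30
Solving the system yields a = 1, b = -2, c = 6.
So p(s) = s^2 - 2s + 6.
Check: p(-2) = 14. ✓

p(s) = s^2 - 2s + 6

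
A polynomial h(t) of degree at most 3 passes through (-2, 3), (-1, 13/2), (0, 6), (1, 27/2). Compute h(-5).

Using the Lagrange interpolation formula with nodes -2, -1, 0, 1:
  L_0(t) = (t + 1)t(t - 1) / -6
  L_1(t) = (t + 2)t(t - 1) / 2
  L_2(t) = (t + 2)(t + 1)(t - 1) / -2
  L_3(t) = (t + 2)(t + 1)t / 6
Then h(t) = 3·L_0(t) + 13/2·L_1(t) + 6·L_2(t) + 27/2·L_3(t).
Expanding and collecting terms gives h(t) = 2t³ + 4t² + (3/2)t + 6.
Evaluating at t = -5: h(-5) = -303/2.

-303/2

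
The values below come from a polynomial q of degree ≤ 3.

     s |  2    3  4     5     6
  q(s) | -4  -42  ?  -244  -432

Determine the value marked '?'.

-118

On equispaced nodes a degree-3 polynomial has vanishing fourth forward difference, so
  q(2) - 4·q(3) + 6·q(4) - 4·q(5) + q(6) = 0.
Substituting the known values and solving for q(4):
  6·q(4) = -708
  q(4) = -118.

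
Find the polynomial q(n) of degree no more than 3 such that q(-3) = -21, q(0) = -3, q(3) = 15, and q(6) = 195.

q(n) = n^3 - 3n - 3

Write q(n) = an^3 + bn^2 + cn + d. Substituting each data point gives a linear system:
  -27a + 9b - 3c + d = -21
  d = -3
  27a + 9b + 3c + d = 15
  216a + 36b + 6c + d = 195
Solving the system yields a = 1, b = 0, c = -3, d = -3.
So q(n) = n³ - 3n - 3.
Check: q(0) = -3. ✓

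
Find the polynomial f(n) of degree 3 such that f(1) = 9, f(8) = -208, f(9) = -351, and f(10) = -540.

Write f(n) = an^3 + bn^2 + cn + d. Substituting each data point gives a linear system:
  a + b + c + d = 9
  512a + 64b + 8c + d = -208
  729a + 81b + 9c + d = -351
  1000a + 100b + 10c + d = -540
Solving the system yields a = -1, b = 4, c = 6, d = 0.
So f(n) = -n^3 + 4n^2 + 6n.
Check: f(9) = -351. ✓

f(n) = -n^3 + 4n^2 + 6n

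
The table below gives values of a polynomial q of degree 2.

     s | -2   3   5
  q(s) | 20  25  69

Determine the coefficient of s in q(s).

Write q(s) = as^2 + bs + c. Substituting each data point gives a linear system:
  4a - 2b + c = 20
  9a + 3b + c = 25
  25a + 5b + c = 69
Solving the system yields a = 3, b = -2, c = 4.
So q(s) = 3s^2 - 2s + 4.
The coefficient of s is -2.

-2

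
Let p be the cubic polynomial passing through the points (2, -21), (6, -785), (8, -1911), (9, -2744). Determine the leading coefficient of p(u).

-4

Write p(u) = au^3 + bu^2 + cu + d. Substituting each data point gives a linear system:
  8a + 4b + 2c + d = -21
  216a + 36b + 6c + d = -785
  512a + 64b + 8c + d = -1911
  729a + 81b + 9c + d = -2744
Solving the system yields a = -4, b = 2, c = 1, d = 1.
So p(u) = -4u^3 + 2u^2 + u + 1.
The leading coefficient is -4.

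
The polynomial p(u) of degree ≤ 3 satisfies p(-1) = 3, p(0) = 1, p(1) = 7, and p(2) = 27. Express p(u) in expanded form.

p(u) = u^3 + 4u^2 + u + 1

Using the Lagrange interpolation formula with nodes -1, 0, 1, 2:
  L_0(u) = u(u - 1)(u - 2) / -6
  L_1(u) = (u + 1)(u - 1)(u - 2) / 2
  L_2(u) = (u + 1)u(u - 2) / -2
  L_3(u) = (u + 1)u(u - 1) / 6
Then p(u) = 3·L_0(u) + 1·L_1(u) + 7·L_2(u) + 27·L_3(u).
Expanding and collecting terms gives p(u) = u^3 + 4u^2 + u + 1.
Check: p(1) = 7. ✓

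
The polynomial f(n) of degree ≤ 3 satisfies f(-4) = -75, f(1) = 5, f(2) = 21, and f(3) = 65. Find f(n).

Using the Lagrange interpolation formula with nodes -4, 1, 2, 3:
  L_0(n) = (n - 1)(n - 2)(n - 3) / -210
  L_1(n) = (n + 4)(n - 2)(n - 3) / 10
  L_2(n) = (n + 4)(n - 1)(n - 3) / -6
  L_3(n) = (n + 4)(n - 1)(n - 2) / 14
Then f(n) = -75·L_0(n) + 5·L_1(n) + 21·L_2(n) + 65·L_3(n).
Expanding and collecting terms gives f(n) = 2n^3 + 2n^2 - 4n + 5.
Check: f(1) = 5. ✓

f(n) = 2n^3 + 2n^2 - 4n + 5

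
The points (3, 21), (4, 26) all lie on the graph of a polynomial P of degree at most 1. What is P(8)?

Using the Lagrange interpolation formula with nodes 3, 4:
  L_0(s) = (s - 4) / -1
  L_1(s) = (s - 3) / 1
Then P(s) = 21·L_0(s) + 26·L_1(s).
Expanding and collecting terms gives P(s) = 5s + 6.
Evaluating at s = 8: P(8) = 46.

46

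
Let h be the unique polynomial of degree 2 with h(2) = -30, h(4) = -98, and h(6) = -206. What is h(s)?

Using the Lagrange interpolation formula with nodes 2, 4, 6:
  L_0(s) = (s - 4)(s - 6) / 8
  L_1(s) = (s - 2)(s - 6) / -4
  L_2(s) = (s - 2)(s - 4) / 8
Then h(s) = -30·L_0(s) - 98·L_1(s) - 206·L_2(s).
Expanding and collecting terms gives h(s) = -5s² - 4s - 2.
Check: h(6) = -206. ✓

h(s) = -5s^2 - 4s - 2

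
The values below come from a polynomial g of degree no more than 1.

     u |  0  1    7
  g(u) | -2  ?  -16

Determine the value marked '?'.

The 2 known points determine the degree-1 polynomial uniquely.
Write g(u) = au + b. Substituting each data point gives a linear system:
  b = -2
  7a + b = -16
Solving the system yields a = -2, b = -2.
So g(u) = -2u - 2.
Then g(1) = -4.

-4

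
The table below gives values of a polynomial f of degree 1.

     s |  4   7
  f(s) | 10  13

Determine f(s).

f(s) = s + 6

Write f(s) = as + b. Substituting each data point gives a linear system:
  4a + b = 10
  7a + b = 13
Solving the system yields a = 1, b = 6.
So f(s) = s + 6.
Check: f(4) = 10. ✓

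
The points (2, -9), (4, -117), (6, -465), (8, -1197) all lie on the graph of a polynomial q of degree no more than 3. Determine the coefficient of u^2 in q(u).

Write q(u) = au^3 + bu^2 + cu + d. Substituting each data point gives a linear system:
  8a + 4b + 2c + d = -9
  64a + 16b + 4c + d = -117
  216a + 36b + 6c + d = -465
  512a + 64b + 8c + d = -1197
Solving the system yields a = -3, b = 6, c = -6, d = 3.
So q(u) = -3u^3 + 6u^2 - 6u + 3.
The coefficient of u^2 is 6.

6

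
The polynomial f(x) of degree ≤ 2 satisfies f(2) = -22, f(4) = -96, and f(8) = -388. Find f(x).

f(x) = -6x^2 - x + 4

Write f(x) = ax^2 + bx + c. Substituting each data point gives a linear system:
  4a + 2b + c = -22
  16a + 4b + c = -96
  64a + 8b + c = -388
Solving the system yields a = -6, b = -1, c = 4.
So f(x) = -6x^2 - x + 4.
Check: f(4) = -96. ✓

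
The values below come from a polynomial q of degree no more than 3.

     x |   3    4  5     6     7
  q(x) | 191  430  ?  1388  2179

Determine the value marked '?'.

817

On equispaced nodes a degree-3 polynomial has vanishing fourth forward difference, so
  q(3) - 4·q(4) + 6·q(5) - 4·q(6) + q(7) = 0.
Substituting the known values and solving for q(5):
  6·q(5) = 4902
  q(5) = 817.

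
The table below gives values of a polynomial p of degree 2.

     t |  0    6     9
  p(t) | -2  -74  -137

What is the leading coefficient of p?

Write p(t) = at^2 + bt + c. Substituting each data point gives a linear system:
  c = -2
  36a + 6b + c = -74
  81a + 9b + c = -137
Solving the system yields a = -1, b = -6, c = -2.
So p(t) = -t^2 - 6t - 2.
The leading coefficient is -1.

-1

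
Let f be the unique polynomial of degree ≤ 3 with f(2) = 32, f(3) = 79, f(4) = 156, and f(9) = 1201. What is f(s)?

Write f(s) = as^3 + bs^2 + cs + d. Substituting each data point gives a linear system:
  8a + 4b + 2c + d = 32
  27a + 9b + 3c + d = 79
  64a + 16b + 4c + d = 156
  729a + 81b + 9c + d = 1201
Solving the system yields a = 1, b = 6, c = -2, d = 4.
So f(s) = s³ + 6s² - 2s + 4.
Check: f(2) = 32. ✓

f(s) = s^3 + 6s^2 - 2s + 4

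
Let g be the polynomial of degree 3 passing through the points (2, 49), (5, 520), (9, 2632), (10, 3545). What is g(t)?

Write g(t) = at^3 + bt^2 + ct + d. Substituting each data point gives a linear system:
  8a + 4b + 2c + d = 49
  125a + 25b + 5c + d = 520
  729a + 81b + 9c + d = 2632
  1000a + 100b + 10c + d = 3545
Solving the system yields a = 3, b = 5, c = 5, d = -5.
So g(t) = 3t^3 + 5t^2 + 5t - 5.
Check: g(2) = 49. ✓

g(t) = 3t^3 + 5t^2 + 5t - 5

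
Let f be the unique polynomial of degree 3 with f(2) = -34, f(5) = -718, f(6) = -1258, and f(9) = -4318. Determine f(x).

Using the Lagrange interpolation formula with nodes 2, 5, 6, 9:
  L_0(x) = (x - 5)(x - 6)(x - 9) / -84
  L_1(x) = (x - 2)(x - 6)(x - 9) / 12
  L_2(x) = (x - 2)(x - 5)(x - 9) / -12
  L_3(x) = (x - 2)(x - 5)(x - 6) / 84
Then f(x) = -34·L_0(x) - 718·L_1(x) - 1258·L_2(x) - 4318·L_3(x).
Expanding and collecting terms gives f(x) = -6x³ + 6x + 2.
Check: f(9) = -4318. ✓

f(x) = -6x^3 + 6x + 2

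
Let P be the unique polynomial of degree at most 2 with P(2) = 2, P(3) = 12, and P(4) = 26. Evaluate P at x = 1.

-4

Forward differences of the values at x = 2, 3, 4:
  P  : 2  12  26
  Δ  : 10  14
  Δ^2: 4
The second differences are constant, confirming degree 2.
Interpolating (Newton forward form) and evaluating at x = 1 gives P(1) = -4.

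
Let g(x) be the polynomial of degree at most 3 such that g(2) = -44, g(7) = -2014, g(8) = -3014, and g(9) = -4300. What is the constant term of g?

Write g(x) = ax^3 + bx^2 + cx + d. Substituting each data point gives a linear system:
  8a + 4b + 2c + d = -44
  343a + 49b + 7c + d = -2014
  512a + 64b + 8c + d = -3014
  729a + 81b + 9c + d = -4300
Solving the system yields a = -6, b = 1, c = -1, d = 2.
So g(x) = -6x³ + x² - x + 2.
The constant term is 2.

2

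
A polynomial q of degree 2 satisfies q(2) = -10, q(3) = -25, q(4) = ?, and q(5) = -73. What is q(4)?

-46

The 3 known points determine the degree-2 polynomial uniquely.
Write q(n) = an^2 + bn + c. Substituting each data point gives a linear system:
  4a + 2b + c = -10
  9a + 3b + c = -25
  25a + 5b + c = -73
Solving the system yields a = -3, b = 0, c = 2.
So q(n) = -3n² + 2.
Then q(4) = -46.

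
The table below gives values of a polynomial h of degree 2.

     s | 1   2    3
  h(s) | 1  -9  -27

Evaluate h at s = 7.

-179

Forward differences of the values at s = 1, 2, 3:
  h  : 1  -9  -27
  Δ  : -10  -18
  Δ^2: -8
The second differences are constant, confirming degree 2.
Interpolating (Newton forward form) and evaluating at s = 7 gives h(7) = -179.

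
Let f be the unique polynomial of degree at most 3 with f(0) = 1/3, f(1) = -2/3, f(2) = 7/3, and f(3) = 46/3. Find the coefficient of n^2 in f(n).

Write f(n) = an^3 + bn^2 + cn + d. Substituting each data point gives a linear system:
  d = 1/3
  a + b + c + d = -2/3
  8a + 4b + 2c + d = 7/3
  27a + 9b + 3c + d = 46/3
Solving the system yields a = 1, b = -1, c = -1, d = 1/3.
So f(n) = n^3 - n^2 - n + 1/3.
The coefficient of n^2 is -1.

-1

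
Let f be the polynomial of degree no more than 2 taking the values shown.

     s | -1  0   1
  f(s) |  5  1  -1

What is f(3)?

Write f(s) = as^2 + bs + c. Substituting each data point gives a linear system:
  a - b + c = 5
  c = 1
  a + b + c = -1
Solving the system yields a = 1, b = -3, c = 1.
So f(s) = s^2 - 3s + 1.
Then f(3) = 1.

1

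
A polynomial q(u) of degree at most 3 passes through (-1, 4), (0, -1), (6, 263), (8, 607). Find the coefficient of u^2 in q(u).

Write q(u) = au^3 + bu^2 + cu + d. Substituting each data point gives a linear system:
  -a + b - c + d = 4
  d = -1
  216a + 36b + 6c + d = 263
  512a + 64b + 8c + d = 607
Solving the system yields a = 1, b = 2, c = -4, d = -1.
So q(u) = u³ + 2u² - 4u - 1.
The coefficient of u^2 is 2.

2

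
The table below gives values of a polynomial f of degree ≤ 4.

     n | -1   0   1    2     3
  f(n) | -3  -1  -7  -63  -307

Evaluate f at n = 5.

Using the Lagrange interpolation formula with nodes -1, 0, 1, 2, 3:
  L_0(n) = n(n - 1)(n - 2)(n - 3) / 24
  L_1(n) = (n + 1)(n - 1)(n - 2)(n - 3) / -6
  L_2(n) = (n + 1)n(n - 2)(n - 3) / 4
  L_3(n) = (n + 1)n(n - 1)(n - 3) / -6
  L_4(n) = (n + 1)n(n - 1)(n - 2) / 24
Then f(n) = -3·L_0(n) - 1·L_1(n) - 7·L_2(n) - 63·L_3(n) - 307·L_4(n).
Expanding and collecting terms gives f(n) = -4n⁴ + n³ - 3n - 1.
Evaluating at n = 5: f(5) = -2391.

-2391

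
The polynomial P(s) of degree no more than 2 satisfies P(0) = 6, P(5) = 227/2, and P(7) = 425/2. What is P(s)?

P(s) = 4s^2 + (3/2)s + 6

Using the Lagrange interpolation formula with nodes 0, 5, 7:
  L_0(s) = (s - 5)(s - 7) / 35
  L_1(s) = s(s - 7) / -10
  L_2(s) = s(s - 5) / 14
Then P(s) = 6·L_0(s) + 227/2·L_1(s) + 425/2·L_2(s).
Expanding and collecting terms gives P(s) = 4s² + (3/2)s + 6.
Check: P(7) = 425/2. ✓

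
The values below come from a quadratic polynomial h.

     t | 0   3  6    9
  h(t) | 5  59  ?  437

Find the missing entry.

The 3 known points determine the degree-2 polynomial uniquely.
Write h(t) = at^2 + bt + c. Substituting each data point gives a linear system:
  c = 5
  9a + 3b + c = 59
  81a + 9b + c = 437
Solving the system yields a = 5, b = 3, c = 5.
So h(t) = 5t² + 3t + 5.
Then h(6) = 203.

203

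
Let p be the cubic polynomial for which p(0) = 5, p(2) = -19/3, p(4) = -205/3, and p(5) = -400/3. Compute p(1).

Using the Lagrange interpolation formula with nodes 0, 2, 4, 5:
  L_0(u) = (u - 2)(u - 4)(u - 5) / -40
  L_1(u) = u(u - 4)(u - 5) / 12
  L_2(u) = u(u - 2)(u - 5) / -8
  L_3(u) = u(u - 2)(u - 4) / 15
Then p(u) = 5·L_0(u) - 19/3·L_1(u) - 205/3·L_2(u) - 400/3·L_3(u).
Expanding and collecting terms gives p(u) = -u^3 - (1/3)u^2 - u + 5.
Evaluating at u = 1: p(1) = 8/3.

8/3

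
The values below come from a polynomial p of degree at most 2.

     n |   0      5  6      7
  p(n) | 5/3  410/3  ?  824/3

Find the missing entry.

599/3

The 3 known points determine the degree-2 polynomial uniquely.
Write p(n) = an^2 + bn + c. Substituting each data point gives a linear system:
  c = 5/3
  25a + 5b + c = 410/3
  49a + 7b + c = 824/3
Solving the system yields a = 6, b = -3, c = 5/3.
So p(n) = 6n² - 3n + 5/3.
Then p(6) = 599/3.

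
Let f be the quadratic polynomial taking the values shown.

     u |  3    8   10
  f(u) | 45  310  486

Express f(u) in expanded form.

f(u) = 5u^2 - 2u + 6

Using the Lagrange interpolation formula with nodes 3, 8, 10:
  L_0(u) = (u - 8)(u - 10) / 35
  L_1(u) = (u - 3)(u - 10) / -10
  L_2(u) = (u - 3)(u - 8) / 14
Then f(u) = 45·L_0(u) + 310·L_1(u) + 486·L_2(u).
Expanding and collecting terms gives f(u) = 5u^2 - 2u + 6.
Check: f(8) = 310. ✓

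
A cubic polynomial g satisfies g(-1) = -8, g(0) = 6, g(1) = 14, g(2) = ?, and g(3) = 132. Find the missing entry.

46

The 4 known points determine the degree-3 polynomial uniquely.
Write g(t) = at^3 + bt^2 + ct + d. Substituting each data point gives a linear system:
  -a + b - c + d = -8
  d = 6
  a + b + c + d = 14
  27a + 9b + 3c + d = 132
Solving the system yields a = 5, b = -3, c = 6, d = 6.
So g(t) = 5t³ - 3t² + 6t + 6.
Then g(2) = 46.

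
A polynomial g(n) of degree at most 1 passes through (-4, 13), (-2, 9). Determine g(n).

g(n) = -2n + 5

Using the Lagrange interpolation formula with nodes -4, -2:
  L_0(n) = (n + 2) / -2
  L_1(n) = (n + 4) / 2
Then g(n) = 13·L_0(n) + 9·L_1(n).
Expanding and collecting terms gives g(n) = -2n + 5.
Check: g(-2) = 9. ✓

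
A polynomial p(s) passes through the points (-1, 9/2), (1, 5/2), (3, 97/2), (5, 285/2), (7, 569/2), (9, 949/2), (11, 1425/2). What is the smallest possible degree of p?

2

Forward differences of the values at s = -1, 1, 3, 5, 7, 9, 11:
  p  : 9/2  5/2  97/2  285/2  569/2  949/2  1425/2
  Δ  : -2  46  94  142  190  238
  Δ^2: 48  48  48  48  48
  Δ^3: 0  0  0  0
  Δ^4: 0  0  0
  Δ^5: 0  0
  Δ^6: 0
The second differences are constant (48) and nonzero, while all higher differences vanish, so the minimal degree is 2.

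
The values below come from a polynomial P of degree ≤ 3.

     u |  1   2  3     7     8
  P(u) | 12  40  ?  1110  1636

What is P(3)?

106

The 4 known points determine the degree-3 polynomial uniquely.
Write P(u) = au^3 + bu^2 + cu + d. Substituting each data point gives a linear system:
  a + b + c + d = 12
  8a + 4b + 2c + d = 40
  343a + 49b + 7c + d = 1110
  512a + 64b + 8c + d = 1636
Solving the system yields a = 3, b = 1, c = 4, d = 4.
So P(u) = 3u³ + u² + 4u + 4.
Then P(3) = 106.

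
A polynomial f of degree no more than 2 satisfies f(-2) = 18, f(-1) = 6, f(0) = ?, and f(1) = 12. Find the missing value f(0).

4

On equispaced nodes a degree-2 polynomial has vanishing third forward difference, so
  - f(-2) + 3·f(-1) - 3·f(0) + f(1) = 0.
Substituting the known values and solving for f(0):
  -3·f(0) = -12
  f(0) = 4.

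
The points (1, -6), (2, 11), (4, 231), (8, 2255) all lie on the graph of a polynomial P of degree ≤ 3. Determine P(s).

Using the Lagrange interpolation formula with nodes 1, 2, 4, 8:
  L_0(s) = (s - 2)(s - 4)(s - 8) / -21
  L_1(s) = (s - 1)(s - 4)(s - 8) / 12
  L_2(s) = (s - 1)(s - 2)(s - 8) / -24
  L_3(s) = (s - 1)(s - 2)(s - 4) / 168
Then P(s) = -6·L_0(s) + 11·L_1(s) + 231·L_2(s) + 2255·L_3(s).
Expanding and collecting terms gives P(s) = 5s³ - 4s² - 6s - 1.
Check: P(4) = 231. ✓

P(s) = 5s^3 - 4s^2 - 6s - 1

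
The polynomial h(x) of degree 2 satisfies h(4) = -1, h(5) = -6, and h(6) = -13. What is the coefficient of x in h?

4

Write h(x) = ax^2 + bx + c. Substituting each data point gives a linear system:
  16a + 4b + c = -1
  25a + 5b + c = -6
  36a + 6b + c = -13
Solving the system yields a = -1, b = 4, c = -1.
So h(x) = -x² + 4x - 1.
The coefficient of x is 4.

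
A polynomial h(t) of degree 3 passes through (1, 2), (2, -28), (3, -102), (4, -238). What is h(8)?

Forward differences of the values at t = 1, 2, 3, 4:
  h  : 2  -28  -102  -238
  Δ  : -30  -74  -136
  Δ^2: -44  -62
  Δ^3: -18
The third differences are constant, confirming degree 3.
Interpolating (Newton forward form) and evaluating at t = 8 gives h(8) = -1762.

-1762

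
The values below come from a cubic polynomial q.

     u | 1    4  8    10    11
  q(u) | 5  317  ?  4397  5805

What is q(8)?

2301

The 4 known points determine the degree-3 polynomial uniquely.
Write q(u) = au^3 + bu^2 + cu + d. Substituting each data point gives a linear system:
  a + b + c + d = 5
  64a + 16b + 4c + d = 317
  1000a + 100b + 10c + d = 4397
  1331a + 121b + 11c + d = 5805
Solving the system yields a = 4, b = 4, c = 0, d = -3.
So q(u) = 4u^3 + 4u^2 - 3.
Then q(8) = 2301.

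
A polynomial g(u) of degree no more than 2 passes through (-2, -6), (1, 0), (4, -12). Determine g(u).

Using the Lagrange interpolation formula with nodes -2, 1, 4:
  L_0(u) = (u - 1)(u - 4) / 18
  L_1(u) = (u + 2)(u - 4) / -9
  L_2(u) = (u + 2)(u - 1) / 18
Then g(u) = -6·L_0(u) + 0·L_1(u) - 12·L_2(u).
Expanding and collecting terms gives g(u) = -u^2 + u.
Check: g(4) = -12. ✓

g(u) = -u^2 + u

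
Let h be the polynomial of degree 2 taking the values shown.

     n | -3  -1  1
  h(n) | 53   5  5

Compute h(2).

Write h(n) = an^2 + bn + c. Substituting each data point gives a linear system:
  9a - 3b + c = 53
  a - b + c = 5
  a + b + c = 5
Solving the system yields a = 6, b = 0, c = -1.
So h(n) = 6n^2 - 1.
Then h(2) = 23.

23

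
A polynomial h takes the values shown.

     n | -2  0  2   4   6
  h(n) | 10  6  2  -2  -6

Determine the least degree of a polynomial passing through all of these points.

1

Forward differences of the values at n = -2, 0, 2, 4, 6:
  h  : 10  6  2  -2  -6
  Δ  : -4  -4  -4  -4
  Δ^2: 0  0  0
  Δ^3: 0  0
  Δ^4: 0
The first differences are constant (-4) and nonzero, while all higher differences vanish, so the minimal degree is 1.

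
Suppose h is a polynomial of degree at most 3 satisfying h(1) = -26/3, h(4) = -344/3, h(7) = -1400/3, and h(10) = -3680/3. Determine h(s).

h(s) = -s^3 - (5/3)s^2 - 6s

Using the Lagrange interpolation formula with nodes 1, 4, 7, 10:
  L_0(s) = (s - 4)(s - 7)(s - 10) / -162
  L_1(s) = (s - 1)(s - 7)(s - 10) / 54
  L_2(s) = (s - 1)(s - 4)(s - 10) / -54
  L_3(s) = (s - 1)(s - 4)(s - 7) / 162
Then h(s) = -26/3·L_0(s) - 344/3·L_1(s) - 1400/3·L_2(s) - 3680/3·L_3(s).
Expanding and collecting terms gives h(s) = -s^3 - (5/3)s^2 - 6s.
Check: h(4) = -344/3. ✓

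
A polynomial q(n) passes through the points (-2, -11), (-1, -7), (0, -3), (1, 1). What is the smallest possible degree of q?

Forward differences of the values at n = -2, -1, 0, 1:
  q  : -11  -7  -3  1
  Δ  : 4  4  4
  Δ^2: 0  0
  Δ^3: 0
The first differences are constant (4) and nonzero, while all higher differences vanish, so the minimal degree is 1.

1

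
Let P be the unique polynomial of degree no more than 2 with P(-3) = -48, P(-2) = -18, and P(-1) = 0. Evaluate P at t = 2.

Write P(t) = at^2 + bt + c. Substituting each data point gives a linear system:
  9a - 3b + c = -48
  4a - 2b + c = -18
  a - b + c = 0
Solving the system yields a = -6, b = 0, c = 6.
So P(t) = -6t² + 6.
Then P(2) = -18.

-18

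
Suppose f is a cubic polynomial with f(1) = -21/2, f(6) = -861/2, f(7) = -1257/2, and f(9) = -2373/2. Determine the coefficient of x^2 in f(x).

Write f(x) = ax^3 + bx^2 + cx + d. Substituting each data point gives a linear system:
  a + b + c + d = -21/2
  216a + 36b + 6c + d = -861/2
  343a + 49b + 7c + d = -1257/2
  729a + 81b + 9c + d = -2373/2
Solving the system yields a = -1, b = -5, c = -6, d = 3/2.
So f(x) = -x^3 - 5x^2 - 6x + 3/2.
The coefficient of x^2 is -5.

-5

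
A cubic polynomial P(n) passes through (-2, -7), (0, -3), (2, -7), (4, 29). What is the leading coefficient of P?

Write P(n) = an^3 + bn^2 + cn + d. Substituting each data point gives a linear system:
  -8a + 4b - 2c + d = -7
  d = -3
  8a + 4b + 2c + d = -7
  64a + 16b + 4c + d = 29
Solving the system yields a = 1, b = -1, c = -4, d = -3.
So P(n) = n³ - n² - 4n - 3.
The leading coefficient is 1.

1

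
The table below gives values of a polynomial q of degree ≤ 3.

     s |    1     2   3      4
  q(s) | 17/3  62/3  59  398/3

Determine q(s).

q(s) = 2s^3 - (1/3)s^2 + 2s + 2

Using the Lagrange interpolation formula with nodes 1, 2, 3, 4:
  L_0(s) = (s - 2)(s - 3)(s - 4) / -6
  L_1(s) = (s - 1)(s - 3)(s - 4) / 2
  L_2(s) = (s - 1)(s - 2)(s - 4) / -2
  L_3(s) = (s - 1)(s - 2)(s - 3) / 6
Then q(s) = 17/3·L_0(s) + 62/3·L_1(s) + 59·L_2(s) + 398/3·L_3(s).
Expanding and collecting terms gives q(s) = 2s^3 - (1/3)s^2 + 2s + 2.
Check: q(1) = 17/3. ✓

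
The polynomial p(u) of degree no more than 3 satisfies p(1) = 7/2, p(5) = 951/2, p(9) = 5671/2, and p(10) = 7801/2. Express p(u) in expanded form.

Write p(u) = au^3 + bu^2 + cu + d. Substituting each data point gives a linear system:
  a + b + c + d = 7/2
  125a + 25b + 5c + d = 951/2
  729a + 81b + 9c + d = 5671/2
  1000a + 100b + 10c + d = 7801/2
Solving the system yields a = 4, b = -1, c = 0, d = 1/2.
So p(u) = 4u^3 - u^2 + 1/2.
Check: p(10) = 7801/2. ✓

p(u) = 4u^3 - u^2 + 1/2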